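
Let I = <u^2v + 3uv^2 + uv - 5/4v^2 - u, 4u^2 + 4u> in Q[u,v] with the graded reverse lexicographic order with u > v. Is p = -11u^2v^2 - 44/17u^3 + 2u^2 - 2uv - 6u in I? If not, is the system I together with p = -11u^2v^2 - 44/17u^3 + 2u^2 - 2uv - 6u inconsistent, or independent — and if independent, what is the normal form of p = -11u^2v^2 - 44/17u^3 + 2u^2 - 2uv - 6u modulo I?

First compute the reduced Gröbner basis of I by Buchberger's algorithm.
f_1 = u^2v + 3uv^2 + uv - 5/4v^2 - u, LT = u^2v.
f_2 = 4u^2 + 4u, LT = u^2.

S(f_1,f_2): lcm = u^2v. S = 3uv^2 - 5/4v^2 - u.
  leading term uv^2: no divisor's leading term divides it; move 3uv^2 to the remainder.
  leading term v^2: no divisor's leading term divides it; move -5/4v^2 to the remainder.
  leading term u: no divisor's leading term divides it; move -u to the remainder.
  remainder 3uv^2 - 5/4v^2 - u ≠ 0; add h_3 = 3uv^2 - 5/4v^2 - u to the basis.

S(f_1,h_3): lcm = u^2v^2. S = 3uv^3 + 17/12uv^2 - 5/4v^3 + 1/3u^2 - uv.
  leading term uv^3: subtract (v)·h_3 from 3uv^3 + 17/12uv^2 - 5/4v^3 + 1/3u^2 - uv → 17/12uv^2 + 1/3u^2
  leading term uv^2: subtract (17/36)·h_3 from 17/12uv^2 + 1/3u^2 → 1/3u^2 + 85/144v^2 + 17/36u
  leading term u^2: subtract (1/12)·f_2 from 1/3u^2 + 85/144v^2 + 17/36u → 85/144v^2 + 5/36u
  leading term v^2: no divisor's leading term divides it; move 85/144v^2 to the remainder.
  leading term u: no divisor's leading term divides it; move 5/36u to the remainder.
  remainder 85/144v^2 + 5/36u ≠ 0; add h_4 = 85/144v^2 + 5/36u to the basis.

The other S-polynomials (S(f_2,h_3), S(f_1,h_4), S(f_2,h_4), S(h_3,h_4)) all reduce to 0 modulo the current basis, so we have a Gröbner basis.
Inter-reduce: drop elements whose leading term is divisible by another's, tail-reduce, and make monic.
Reduced Gröbner basis: {u^2 + u, v^2 + 4/17u}.
Label its elements g_1 = u^2 + u, g_2 = v^2 + 4/17u.

Reduce p = -11u^2v^2 - 44/17u^3 + 2u^2 - 2uv - 6u modulo G:
  leading term u^2v^2: subtract (-11v^2)·g_1 from -11u^2v^2 - 44/17u^3 + 2u^2 - 2uv - 6u → -44/17u^3 + 11uv^2 + 2u^2 - 2uv - 6u
  leading term u^3: subtract (-44/17u)·g_1 from -44/17u^3 + 11uv^2 + 2u^2 - 2uv - 6u → 11uv^2 + 78/17u^2 - 2uv - 6u
  leading term uv^2: subtract (11u)·g_2 from 11uv^2 + 78/17u^2 - 2uv - 6u → 2u^2 - 2uv - 6u
  leading term u^2: subtract (2)·g_1 from 2u^2 - 2uv - 6u → -2uv - 8u
  leading term uv: no divisor's leading term divides it; move -2uv to the remainder.
  leading term u: no divisor's leading term divides it; move -8u to the remainder.
  normal form = -2uv - 8u.
The normal form is nonzero, so p ∉ I. Since p minus its normal form lies in I, I + (p) = I + (r) where r = -2uv - 8u; decide whether this ideal is the whole ring.
Run Buchberger on G together with r (pairs among the g_i already reduce to 0 since G is a Gröbner basis):
g_1 = u^2 + u, LT = u^2.
g_2 = v^2 + 4/17u, LT = v^2.
r = -2uv - 8u, LT = uv.

S(g_2,r): lcm = uv^2. S = 4/17u^2 - 4uv.
  leading term u^2: subtract (4/17)·g_1 from 4/17u^2 - 4uv → -4uv - 4/17u
  leading term uv: subtract (2)·r from -4uv - 4/17u → 268/17u
  leading term u: no divisor's leading term divides it; move 268/17u to the remainder.
  remainder 268/17u ≠ 0; add m_4 = 268/17u to the basis.

The other S-polynomials (S(g_1,g_2), S(g_1,r), S(g_1,m_4), S(g_2,m_4), S(r,m_4)) all reduce to 0 modulo the current basis, so we have a Gröbner basis.
Inter-reduce: drop elements whose leading term is divisible by another's, tail-reduce, and make monic.
Reduced Gröbner basis: {v^2, u}.
The reduced Gröbner basis of I + (p) is {v^2, u} ≠ {1}, a proper ideal, so the enlarged system stays consistent: p is independent of I, with normal form -2uv - 8u.

-11u^2v^2 - 44/17u^3 + 2u^2 - 2uv - 6u is independent of I; its normal form modulo I is -2uv - 8u.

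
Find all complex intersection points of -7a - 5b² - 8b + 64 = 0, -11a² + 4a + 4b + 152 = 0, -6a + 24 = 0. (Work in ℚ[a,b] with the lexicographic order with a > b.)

Compute a lex Gröbner basis by Buchberger's algorithm.
f_1 = -7a - 5b² - 8b + 64, LT = a.
f_2 = -11a² + 4a + 4b + 152, LT = a².
f_3 = -6a + 24, LT = a.

S(f_1,f_2): lcm = a². S = 5/7ab² + 8/7ab - 676/77a + 4/11b + 152/11.
  reduce S modulo (f_1, f_2, f_3):
  remainder -25/49b⁴ - 80/49b³ + 6196/539b² + 11236/539b - 3256/49 ≠ 0; add h_4 = -25/49b⁴ - 80/49b³ + 6196/539b² + 11236/539b - 3256/49 to the basis.

S(f_1,f_3): lcm = a. S = 5/7b² + 8/7b - 36/7.
  reduce S modulo (f_1, f_2, f_3, h_4):
  remainder 5/7b² + 8/7b - 36/7 ≠ 0; add h_5 = 5/7b² + 8/7b - 36/7 to the basis.

S(f_2,f_3): lcm = a². S = 40/11a - 4/11b - 152/11.
  reduce S modulo (f_1, f_2, f_3, h_4, h_5):
  remainder -4/11b + 8/11 ≠ 0; add h_6 = -4/11b + 8/11 to the basis.

The other S-polynomials (S(f_1,h_4), S(f_2,h_4), S(f_3,h_4), S(f_1,h_5), S(f_2,h_5), S(f_3,h_5), S(h_4,h_5), S(f_1,h_6), S(f_2,h_6), S(f_3,h_6), S(h_4,h_6), S(h_5,h_6)) all reduce to 0 modulo the current basis, so we have a Gröbner basis.
Inter-reduce: drop elements whose leading term is divisible by another's, tail-reduce, and make monic.
Reduced Gröbner basis: {a - 4, b - 2}.

A lex Gröbner basis eliminates variables successively. Here b - 2 depends only on b, with roots {2}; lifting each root through the earlier basis elements recovers the full solutions.
  b = 2: the earlier basis element becomes a - 4 = 0, giving a = 4 — point (4, 2).

{(4, 2)}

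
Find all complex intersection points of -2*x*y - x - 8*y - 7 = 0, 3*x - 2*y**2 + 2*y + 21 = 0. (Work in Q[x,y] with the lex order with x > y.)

{(-3, -2), (-7, 0), (-9/2, 5/2)}

Compute a lex Gröbner basis by Buchberger's algorithm.
f_1 = -2*x*y - x - 8*y - 7, LT = x*y.
f_2 = 3*x - 2*y**2 + 2*y + 21, LT = x.

S(f_1,f_2): lcm = x*y. S = 1/2*x + 2/3*y**3 - 2/3*y**2 - 3*y + 7/2.
  reduce S modulo (f_1, f_2):
  remainder 2/3*y**3 - 1/3*y**2 - 10/3*y ≠ 0; add h_3 = 2/3*y**3 - 1/3*y**2 - 10/3*y to the basis.

The other S-polynomials (S(f_1,h_3), S(f_2,h_3)) all reduce to 0 modulo the current basis, so we have a Gröbner basis.
Inter-reduce: drop elements whose leading term is divisible by another's, tail-reduce, and make monic.
Reduced Gröbner basis: {x - 2/3*y**2 + 2/3*y + 7, y**3 - 1/2*y**2 - 5*y}.

Since the basis is lex-ordered, y**3 - 1/2*y**2 - 5*y is univariate in y. Its roots are {-2, 0, 5/2}. Back-substituting each root into the other basis elements fixes the other coordinates.
  y = -2: the earlier basis element becomes x + 3 = 0, giving x = -3 — point (-3, -2).
  y = 0: the earlier basis element becomes x + 7 = 0, giving x = -7 — point (-7, 0).
  y = 5/2: the earlier basis element becomes x + 9/2 = 0, giving x = -9/2 — point (-9/2, 5/2).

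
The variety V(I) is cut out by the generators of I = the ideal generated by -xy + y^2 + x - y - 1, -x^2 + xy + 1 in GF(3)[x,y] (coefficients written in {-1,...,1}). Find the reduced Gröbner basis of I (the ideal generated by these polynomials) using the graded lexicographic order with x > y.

G = {y^2, x + y - 1}

f_1 = -xy + y^2 + x - y - 1, LT = xy.
f_2 = -x^2 + xy + 1, LT = x^2.

S(f_1,f_2): lcm = x^2y. S = -x^2 + xy + x + y.
  leading term x^2: subtract (1)·f_2 from -x^2 + xy + x + y → x + y - 1
  leading term x: no divisor's leading term divides it; move x to the remainder.
  leading term y: no divisor's leading term divides it; move y to the remainder.
  leading term 1: no divisor's leading term divides it; move -1 to the remainder.
  remainder x + y - 1 ≠ 0; add g_3 = x + y - 1 to the basis.

S(f_1,g_3): lcm = xy. S = y^2 - x - y + 1.
  leading term y^2: no divisor's leading term divides it; move y^2 to the remainder.
  leading term x: subtract (-1)·g_3 from -x - y + 1 → 0
  remainder y^2 ≠ 0; add g_4 = y^2 to the basis.

S(f_2,g_3): lcm = x^2. S = xy + x - 1.
  leading term xy: subtract (-1)·f_1 from xy + x - 1 → y^2 - x - y + 1
  leading term y^2: subtract (1)·g_4 from y^2 - x - y + 1 → -x - y + 1
  leading term x: subtract (-1)·g_3 from -x - y + 1 → 0
  remainder 0.

S(f_1,g_4): lcm = xy^2. S = -y^3 - xy + y^2 + y.
  leading term y^3: subtract (-y)·g_4 from -y^3 - xy + y^2 + y → -xy + y^2 + y
  leading term xy: subtract (1)·f_1 from -xy + y^2 + y → -x - y + 1
  leading term x: subtract (-1)·g_3 from -x - y + 1 → 0
  remainder 0.

S(f_2,g_4): leading monomials are coprime, so the S-polynomial reduces to 0 (Buchberger's first criterion).
S(g_3,g_4): leading monomials are coprime, so the S-polynomial reduces to 0 (Buchberger's first criterion).
Every S-polynomial of the final basis reduces to 0, so we have a Gröbner basis.
Inter-reduce: drop elements whose leading term is divisible by another's, tail-reduce, and make monic.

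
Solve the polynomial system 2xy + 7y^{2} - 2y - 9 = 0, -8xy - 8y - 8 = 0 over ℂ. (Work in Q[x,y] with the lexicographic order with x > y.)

Compute a lex Gröbner basis by Buchberger's algorithm.
f_1 = 2xy + 7y^{2} - 2y - 9, LT = xy.
f_2 = -8xy - 8y - 8, LT = xy.

S(f_1,f_2): lcm = xy. S = \tfrac{7}{2}y^{2} - 2y - \tfrac{11}{2}.
  leading term y^{2}: no divisor's leading term divides it; move \tfrac{7}{2}y^{2} to the remainder.
  leading term y: no divisor's leading term divides it; move -2y to the remainder.
  leading term 1: no divisor's leading term divides it; move -\tfrac{11}{2} to the remainder.
  remainder \tfrac{7}{2}y^{2} - 2y - \tfrac{11}{2} ≠ 0; add h_3 = \tfrac{7}{2}y^{2} - 2y - \tfrac{11}{2} to the basis.

S(f_1,h_3): lcm = xy^{2}. S = \tfrac{4}{7}xy + \tfrac{11}{7}x + \tfrac{7}{2}y^{3} - y^{2} - \tfrac{9}{2}y.
  leading term xy: subtract (\tfrac{2}{7})·f_1 from \tfrac{4}{7}xy + \tfrac{11}{7}x + \tfrac{7}{2}y^{3} - y^{2} - \tfrac{9}{2}y → \tfrac{11}{7}x + \tfrac{7}{2}y^{3} - 3y^{2} - \tfrac{55}{14}y + \tfrac{18}{7}
  leading term x: no divisor's leading term divides it; move \tfrac{11}{7}x to the remainder.
  leading term y^{3}: subtract (y)·h_3 from \tfrac{7}{2}y^{3} - 3y^{2} - \tfrac{55}{14}y + \tfrac{18}{7} → -y^{2} + \tfrac{11}{7}y + \tfrac{18}{7}
  leading term y^{2}: subtract (-\tfrac{2}{7})·h_3 from -y^{2} + \tfrac{11}{7}y + \tfrac{18}{7} → y + 1
  leading term y: no divisor's leading term divides it; move y to the remainder.
  leading term 1: no divisor's leading term divides it; move 1 to the remainder.
  remainder \tfrac{11}{7}x + y + 1 ≠ 0; add h_4 = \tfrac{11}{7}x + y + 1 to the basis.

The other S-polynomials (S(f_2,h_3), S(f_1,h_4), S(f_2,h_4), S(h_3,h_4)) all reduce to 0 modulo the current basis, so we have a Gröbner basis.
Inter-reduce: drop elements whose leading term is divisible by another's, tail-reduce, and make monic.
Reduced Gröbner basis: {x + \tfrac{7}{11}y + \tfrac{7}{11}, y^{2} - \tfrac{4}{7}y - \tfrac{11}{7}}.

From the last basis element, y^{2} - \tfrac{4}{7}y - \tfrac{11}{7} = 0, so y takes values in {-1, 11/7}. Each choice, substituted upward through the basis, yields the corresponding point(s) of the solution set.
  y = -1: the earlier basis element becomes x = 0, giving x = 0 — point (0, -1).
  y = 11/7: the earlier basis element becomes x + \tfrac{18}{11} = 0, giving x = -18/11 — point (-18/11, 11/7).
Check: every point annihilates each of the original generators.
This is the nonlinear analogue of row-reducing a linear system.

{(0, -1), (-18/11, 11/7)}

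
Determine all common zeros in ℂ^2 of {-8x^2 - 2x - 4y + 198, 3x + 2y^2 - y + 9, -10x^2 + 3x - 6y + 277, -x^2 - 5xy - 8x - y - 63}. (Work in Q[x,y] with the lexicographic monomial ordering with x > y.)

Compute a lex Gröbner basis by Buchberger's algorithm.
f_1 = -8x^2 - 2x - 4y + 198, LT = x^2.
f_2 = 3x + 2y^2 - y + 9, LT = x.
f_3 = -10x^2 + 3x - 6y + 277, LT = x^2.
f_4 = -x^2 - 5xy - 8x - y - 63, LT = x^2.

S(f_1,f_2): lcm = x^2. S = -2/3xy^2 + 1/3xy - 11/4x + 1/2y - 99/4.
  leading term xy^2: subtract (-2/9y^2)·f_2 from -2/3xy^2 + 1/3xy - 11/4x + 1/2y - 99/4 → 1/3xy - 11/4x + 4/9y^4 - 2/9y^3 + 2y^2 + 1/2y - 99/4
  leading term xy: subtract (1/9y)·f_2 from 1/3xy - 11/4x + 4/9y^4 - 2/9y^3 + 2y^2 + 1/2y - 99/4 → -11/4x + 4/9y^4 - 4/9y^3 + 19/9y^2 - 1/2y - 99/4
  leading term x: subtract (-11/12)·f_2 from -11/4x + 4/9y^4 - 4/9y^3 + 19/9y^2 - 1/2y - 99/4 → 4/9y^4 - 4/9y^3 + 71/18y^2 - 17/12y - 33/2
  leading term y^4: no divisor's leading term divides it; move 4/9y^4 to the remainder.
  leading term y^3: no divisor's leading term divides it; move -4/9y^3 to the remainder.
  leading term y^2: no divisor's leading term divides it; move 71/18y^2 to the remainder.
  leading term y: no divisor's leading term divides it; move -17/12y to the remainder.
  leading term 1: no divisor's leading term divides it; move -33/2 to the remainder.
  remainder 4/9y^4 - 4/9y^3 + 71/18y^2 - 17/12y - 33/2 ≠ 0; add h_5 = 4/9y^4 - 4/9y^3 + 71/18y^2 - 17/12y - 33/2 to the basis.

S(f_1,f_3): lcm = x^2. S = 11/20x - 1/10y + 59/20.
  leading term x: subtract (11/60)·f_2 from 11/20x - 1/10y + 59/20 → -11/30y^2 + 1/12y + 13/10
  leading term y^2: no divisor's leading term divides it; move -11/30y^2 to the remainder.
  leading term y: no divisor's leading term divides it; move 1/12y to the remainder.
  leading term 1: no divisor's leading term divides it; move 13/10 to the remainder.
  remainder -11/30y^2 + 1/12y + 13/10 ≠ 0; add h_6 = -11/30y^2 + 1/12y + 13/10 to the basis.

S(f_1,f_4): lcm = x^2. S = -5xy - 31/4x - 1/2y - 351/4.
  leading term xy: subtract (-5/3y)·f_2 from -5xy - 31/4x - 1/2y - 351/4 → -31/4x + 10/3y^3 - 5/3y^2 + 29/2y - 351/4
  leading term x: subtract (-31/12)·f_2 from -31/4x + 10/3y^3 - 5/3y^2 + 29/2y - 351/4 → 10/3y^3 + 7/2y^2 + 143/12y - 129/2
  leading term y^3: subtract (-100/11y)·h_6 from 10/3y^3 + 7/2y^2 + 143/12y - 129/2 → 281/66y^2 + 3133/132y - 129/2
  leading term y^2: subtract (-1405/121)·h_6 from 281/66y^2 + 3133/132y - 129/2 → 2989/121y - 5978/121
  leading term y: no divisor's leading term divides it; move 2989/121y to the remainder.
  leading term 1: no divisor's leading term divides it; move -5978/121 to the remainder.
  remainder 2989/121y - 5978/121 ≠ 0; add h_7 = 2989/121y - 5978/121 to the basis.

The other S-polynomials (S(f_2,f_3), S(f_2,f_4), S(f_3,f_4), S(f_1,h_5), S(f_2,h_5), S(f_3,h_5), S(f_4,h_5), S(f_1,h_6), S(f_2,h_6), S(f_3,h_6), S(f_4,h_6), S(h_5,h_6), S(f_1,h_7), S(f_2,h_7), S(f_3,h_7), S(f_4,h_7), S(h_5,h_7), S(h_6,h_7)) all reduce to 0 modulo the current basis, so we have a Gröbner basis.
Inter-reduce: drop elements whose leading term is divisible by another's, tail-reduce, and make monic.
Reduced Gröbner basis: {x + 5, y - 2}.

From the last basis element, y - 2 = 0, so y takes values in {2}. Each choice, substituted upward through the basis, yields the corresponding point(s) of the solution set.
  y = 2: the earlier basis element becomes x + 5 = 0, giving x = -5 — point (-5, 2).
This is the nonlinear analogue of row-reducing a linear system.

{(-5, 2)}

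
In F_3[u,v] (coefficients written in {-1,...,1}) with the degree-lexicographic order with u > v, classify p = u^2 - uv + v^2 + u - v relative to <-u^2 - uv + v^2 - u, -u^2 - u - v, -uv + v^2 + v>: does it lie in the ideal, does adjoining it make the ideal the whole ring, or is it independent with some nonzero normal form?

u^2 - uv + v^2 + u - v lies in I (it reduces to 0).

First compute the reduced Gröbner basis of I by Buchberger's algorithm.
f_1 = -u^2 - uv + v^2 - u, LT = u^2.
f_2 = -u^2 - u - v, LT = u^2.
f_3 = -uv + v^2 + v, LT = uv.

S(f_1,f_3): lcm = u^2v. S = -uv^2 - v^3 - uv.
  leading term uv^2: subtract (v)·f_3 from -uv^2 - v^3 - uv → v^3 - uv - v^2
  leading term v^3: no divisor's leading term divides it; move v^3 to the remainder.
  leading term uv: subtract (1)·f_3 from -uv - v^2 → v^2 - v
  leading term v^2: no divisor's leading term divides it; move v^2 to the remainder.
  leading term v: no divisor's leading term divides it; move -v to the remainder.
  remainder v^3 + v^2 - v ≠ 0; add h_4 = v^3 + v^2 - v to the basis.

The other S-polynomials (S(f_1,f_2), S(f_2,f_3), S(f_1,h_4), S(f_2,h_4), S(f_3,h_4)) all reduce to 0 modulo the current basis, so we have a Gröbner basis.
Inter-reduce: drop elements whose leading term is divisible by another's, tail-reduce, and make monic.
Reduced Gröbner basis: {v^3 + v^2 - v, u^2 + u + v, uv - v^2 - v}.
Label its elements g_1 = v^3 + v^2 - v, g_2 = u^2 + u + v, g_3 = uv - v^2 - v.

Reduce p = u^2 - uv + v^2 + u - v modulo G:
  leading term u^2: subtract (1)·g_2 from u^2 - uv + v^2 + u - v → -uv + v^2 + v
  leading term uv: subtract (-1)·g_3 from -uv + v^2 + v → 0
  normal form = 0.
Since the normal form is 0, p ∈ I.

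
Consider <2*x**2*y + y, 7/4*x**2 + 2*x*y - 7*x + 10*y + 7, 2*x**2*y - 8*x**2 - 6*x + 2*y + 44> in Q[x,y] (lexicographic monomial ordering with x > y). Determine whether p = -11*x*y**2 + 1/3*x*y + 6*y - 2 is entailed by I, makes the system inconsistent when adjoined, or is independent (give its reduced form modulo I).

Adjoining -11*x*y**2 + 1/3*x*y + 6*y - 2 makes the ideal the whole ring: the system is inconsistent.

First compute the reduced Gröbner basis of I by Buchberger's algorithm.
f_1 = 2*x**2*y + y, LT = x**2*y.
f_2 = 7/4*x**2 + 2*x*y - 7*x + 10*y + 7, LT = x**2.
f_3 = 2*x**2*y - 8*x**2 - 6*x + 2*y + 44, LT = x**2*y.

S(f_1,f_2): lcm = x**2*y. S = -8/7*x*y**2 + 4*x*y - 40/7*y**2 - 7/2*y.
  leading term x*y**2: no divisor's leading term divides it; move -8/7*x*y**2 to the remainder.
  leading term x*y: no divisor's leading term divides it; move 4*x*y to the remainder.
  leading term y**2: no divisor's leading term divides it; move -40/7*y**2 to the remainder.
  leading term y: no divisor's leading term divides it; move -7/2*y to the remainder.
  remainder -8/7*x*y**2 + 4*x*y - 40/7*y**2 - 7/2*y ≠ 0; add h_4 = -8/7*x*y**2 + 4*x*y - 40/7*y**2 - 7/2*y to the basis.

S(f_1,f_3): lcm = x**2*y. S = 4*x**2 + 3*x - 1/2*y - 22.
  leading term x**2: subtract (16/7)·f_2 from 4*x**2 + 3*x - 1/2*y - 22 → -32/7*x*y + 19*x - 327/14*y - 38
  leading term x*y: no divisor's leading term divides it; move -32/7*x*y to the remainder.
  leading term x: no divisor's leading term divides it; move 19*x to the remainder.
  leading term y: no divisor's leading term divides it; move -327/14*y to the remainder.
  leading term 1: no divisor's leading term divides it; move -38 to the remainder.
  remainder -32/7*x*y + 19*x - 327/14*y - 38 ≠ 0; add h_5 = -32/7*x*y + 19*x - 327/14*y - 38 to the basis.

S(f_1,h_4): lcm = x**2*y**2. S = 7/2*x**2*y - 5*x*y**2 - 49/16*x*y + 1/2*y**2.
  leading term x**2*y: subtract (7/4)·f_1 from 7/2*x**2*y - 5*x*y**2 - 49/16*x*y + 1/2*y**2 → -5*x*y**2 - 49/16*x*y + 1/2*y**2 - 7/4*y
  leading term x*y**2: subtract (35/8)·h_4 from -5*x*y**2 - 49/16*x*y + 1/2*y**2 - 7/4*y → -329/16*x*y + 51/2*y**2 + 217/16*y
  leading term x*y: subtract (2303/512)·h_5 from -329/16*x*y + 51/2*y**2 + 217/16*y → -43757/512*x + 51/2*y**2 + 121471/1024*y + 43757/256
  leading term x: no divisor's leading term divides it; move -43757/512*x to the remainder.
  leading term y**2: no divisor's leading term divides it; move 51/2*y**2 to the remainder.
  leading term y: no divisor's leading term divides it; move 121471/1024*y to the remainder.
  leading term 1: no divisor's leading term divides it; move 43757/256 to the remainder.
  remainder -43757/512*x + 51/2*y**2 + 121471/1024*y + 43757/256 ≠ 0; add h_6 = -43757/512*x + 51/2*y**2 + 121471/1024*y + 43757/256 to the basis.

S(f_3,h_4): lcm = x**2*y**2. S = -1/2*x**2*y - 5*x*y**2 - 97/16*x*y + y**2 + 22*y.
  leading term x**2*y: subtract (-1/4)·f_1 from -1/2*x**2*y - 5*x*y**2 - 97/16*x*y + y**2 + 22*y → -5*x*y**2 - 97/16*x*y + y**2 + 89/4*y
  leading term x*y**2: subtract (35/8)·h_4 from -5*x*y**2 - 97/16*x*y + y**2 + 89/4*y → -377/16*x*y + 26*y**2 + 601/16*y
  leading term x*y: subtract (2639/512)·h_5 from -377/16*x*y + 26*y**2 + 601/16*y → -50141/512*x + 26*y**2 + 161743/1024*y + 50141/256
  leading term x: subtract (377/329)·h_6 from -50141/512*x + 26*y**2 + 161743/1024*y + 50141/256 → -2119/658*y**2 + 1035/47*y
  leading term y**2: no divisor's leading term divides it; move -2119/658*y**2 to the remainder.
  leading term y: no divisor's leading term divides it; move 1035/47*y to the remainder.
  remainder -2119/658*y**2 + 1035/47*y ≠ 0; add h_7 = -2119/658*y**2 + 1035/47*y to the basis.

S(f_1,h_5): lcm = x**2*y. S = 133/32*x**2 - 327/64*x*y - 133/16*x + 1/2*y.
  leading term x**2: subtract (19/8)·f_2 from 133/32*x**2 - 327/64*x*y - 133/16*x + 1/2*y → -631/64*x*y + 133/16*x - 93/4*y - 133/8
  leading term x*y: subtract (4417/2048)·h_5 from -631/64*x*y + 133/16*x - 93/4*y - 133/8 → -66899/2048*x + 111105/4096*y + 66899/1024
  leading term x: subtract (503/1316)·h_6 from -66899/2048*x + 111105/4096*y + 66899/1024 → -25653/2632*y**2 - 54791/3008*y
  leading term y**2: subtract (25653/8476)·h_7 from -25653/2632*y**2 - 54791/3008*y → -11508847/135616*y
  leading term y: no divisor's leading term divides it; move -11508847/135616*y to the remainder.
  remainder -11508847/135616*y ≠ 0; add h_8 = -11508847/135616*y to the basis.

The other S-polynomials (S(f_2,f_3), S(f_2,h_4), S(f_2,h_5), S(f_3,h_5), S(h_4,h_5), S(f_1,h_6), S(f_2,h_6), S(f_3,h_6), S(h_4,h_6), S(h_5,h_6), S(f_1,h_7), S(f_2,h_7), S(f_3,h_7), S(h_4,h_7), S(h_5,h_7), S(h_6,h_7), S(f_1,h_8), S(f_2,h_8), S(f_3,h_8), S(h_4,h_8), S(h_5,h_8), S(h_6,h_8), S(h_7,h_8)) all reduce to 0 modulo the current basis, so we have a Gröbner basis.
Inter-reduce: drop elements whose leading term is divisible by another's, tail-reduce, and make monic.
Reduced Gröbner basis: {x - 2, y}.
Label its elements g_1 = x - 2, g_2 = y.

Reduce p = -11*x*y**2 + 1/3*x*y + 6*y - 2 modulo G:
  leading term x*y**2: subtract (-11*y**2)·g_1 from -11*x*y**2 + 1/3*x*y + 6*y - 2 → 1/3*x*y - 22*y**2 + 6*y - 2
  leading term x*y: subtract (1/3*y)·g_1 from 1/3*x*y - 22*y**2 + 6*y - 2 → -22*y**2 + 20/3*y - 2
  leading term y**2: subtract (-22*y)·g_2 from -22*y**2 + 20/3*y - 2 → 20/3*y - 2
  leading term y: subtract (20/3)·g_2 from 20/3*y - 2 → -2
  leading term 1: no divisor's leading term divides it; move -2 to the remainder.
  normal form = -2.
The normal form is nonzero, so p ∉ I. Since p minus its normal form lies in I, I + (p) = I + (r) where r = -2; decide whether this ideal is the whole ring.
Here r = -2 is a nonzero constant, hence a unit: 1 ∈ I + (p), the Gröbner basis of I + (p) is {1}, and the enlarged system has no common solution — adjoining p is inconsistent.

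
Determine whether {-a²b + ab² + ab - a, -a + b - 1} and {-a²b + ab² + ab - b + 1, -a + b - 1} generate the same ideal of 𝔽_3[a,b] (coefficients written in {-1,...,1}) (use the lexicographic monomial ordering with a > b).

Yes, the ideals are equal.

Two ideals are equal iff their reduced Gröbner bases coincide (the reduced basis is unique for a fixed ordering).
Buchberger on the first generating set:
f_1 = -a²b + ab² + ab - a, LT = a²b.
f_2 = -a + b - 1, LT = a.

S(f_1,f_2): lcm = a²b. S = ab + a.
  leading term ab: subtract (-b)·f_2 from ab + a → a + b² - b
  leading term a: subtract (-1)·f_2 from a + b² - b → b² - 1
  leading term b²: no divisor's leading term divides it; move b² to the remainder.
  leading term 1: no divisor's leading term divides it; move -1 to the remainder.
  remainder b² - 1 ≠ 0; add g_3 = b² - 1 to the basis.

The other S-polynomials (S(f_1,g_3), S(f_2,g_3)) all reduce to 0 modulo the current basis, so we have a Gröbner basis.
Inter-reduce: drop elements whose leading term is divisible by another's, tail-reduce, and make monic.
Reduced Gröbner basis: {a - b + 1, b² - 1}.

Buchberger on the second generating set:
h_1 = -a²b + ab² + ab - b + 1, LT = a²b.
h_2 = -a + b - 1, LT = a.

S(h_1,h_2): lcm = a²b. S = ab + b - 1.
  leading term ab: subtract (-b)·h_2 from ab + b - 1 → b² - 1
  leading term b²: no divisor's leading term divides it; move b² to the remainder.
  leading term 1: no divisor's leading term divides it; move -1 to the remainder.
  remainder b² - 1 ≠ 0; add k_3 = b² - 1 to the basis.

The other S-polynomials (S(h_1,k_3), S(h_2,k_3)) all reduce to 0 modulo the current basis, so we have a Gröbner basis.
Inter-reduce: drop elements whose leading term is divisible by another's, tail-reduce, and make monic.
Reduced Gröbner basis: {a - b + 1, b² - 1}.

The two bases agree; hence the ideals are identical.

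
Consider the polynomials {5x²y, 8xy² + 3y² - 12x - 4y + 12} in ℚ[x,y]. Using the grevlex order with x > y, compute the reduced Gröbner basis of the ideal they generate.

f_1 = 5x²y, LT = x²y.
f_2 = 8xy² + 3y² - 12x - 4y + 12, LT = xy².

S(f_1,f_2): lcm = x²y². S = -⅜xy² + 3/2x² + ½xy - 3/2x.
  leading term xy²: subtract (-3/64)·f_2 from -⅜xy² + 3/2x² + ½xy - 3/2x → 3/2x² + ½xy + 9/64y² - 33/16x - 3/16y + 9/16
  leading term x²: no divisor's leading term divides it; move 3/2x² to the remainder.
  leading term xy: no divisor's leading term divides it; move ½xy to the remainder.
  leading term y²: no divisor's leading term divides it; move 9/64y² to the remainder.
  leading term x: no divisor's leading term divides it; move -33/16x to the remainder.
  leading term y: no divisor's leading term divides it; move -3/16y to the remainder.
  leading term 1: no divisor's leading term divides it; move 9/16 to the remainder.
  remainder 3/2x² + ½xy + 9/64y² - 33/16x - 3/16y + 9/16 ≠ 0; add g_3 = 3/2x² + ½xy + 9/64y² - 33/16x - 3/16y + 9/16 to the basis.

S(f_1,g_3): lcm = x²y. S = -⅓xy² - 3/32y³ + 11/8xy + ⅛y² - ⅜y.
  leading term xy²: subtract (-1/24)·f_2 from -⅓xy² - 3/32y³ + 11/8xy + ⅛y² - ⅜y → -3/32y³ + 11/8xy + ¼y² - ½x - 13/24y + ½
  leading term y³: no divisor's leading term divides it; move -3/32y³ to the remainder.
  leading term xy: no divisor's leading term divides it; move 11/8xy to the remainder.
  leading term y²: no divisor's leading term divides it; move ¼y² to the remainder.
  leading term x: no divisor's leading term divides it; move -½x to the remainder.
  leading term y: no divisor's leading term divides it; move -13/24y to the remainder.
  leading term 1: no divisor's leading term divides it; move ½ to the remainder.
  remainder -3/32y³ + 11/8xy + ¼y² - ½x - 13/24y + ½ ≠ 0; add g_4 = -3/32y³ + 11/8xy + ¼y² - ½x - 13/24y + ½ to the basis.

The other S-polynomials (S(f_2,g_3), S(f_1,g_4), S(f_2,g_4), S(g_3,g_4)) all reduce to 0 modulo the current basis, so we have a Gröbner basis.
Inter-reduce: drop elements whose leading term is divisible by another's, tail-reduce, and make monic.

G = {xy² + ⅜y² - 3/2x - ½y + 3/2, y³ - 44/3xy - 8/3y² + 16/3x + 52/9y - 16/3, x² + ⅓xy + 3/32y² - 11/8x - ⅛y + ⅜}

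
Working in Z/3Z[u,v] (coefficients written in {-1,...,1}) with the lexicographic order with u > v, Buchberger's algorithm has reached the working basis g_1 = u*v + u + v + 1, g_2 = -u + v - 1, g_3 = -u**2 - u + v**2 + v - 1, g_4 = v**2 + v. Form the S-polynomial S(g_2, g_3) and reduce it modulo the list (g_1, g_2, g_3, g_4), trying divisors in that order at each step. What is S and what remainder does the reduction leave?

S(g_2, g_3) = -u*v + v**2 + v - 1; remainder on division = -v - 1.

lcm(LM(g_2), LM(g_3)) = u**2.
S = (lcm/LT(g_2))·g_2 − (lcm/LT(g_3))·g_3 = -u*v + v**2 + v - 1.
Reduce S modulo (g_1, g_2, g_3, g_4) in that order:
  leading term u*v: subtract (-1)·g_1 from -u*v + v**2 + v - 1 → u + v**2 - v
  leading term u: subtract (-1)·g_2 from u + v**2 - v → v**2 - 1
  leading term v**2: subtract (1)·g_4 from v**2 - 1 → -v - 1
  leading term v: no divisor's leading term divides it; move -v to the remainder.
  leading term 1: no divisor's leading term divides it; move -1 to the remainder.
The remainder -v - 1 is nonzero, so it would be added as the next basis element.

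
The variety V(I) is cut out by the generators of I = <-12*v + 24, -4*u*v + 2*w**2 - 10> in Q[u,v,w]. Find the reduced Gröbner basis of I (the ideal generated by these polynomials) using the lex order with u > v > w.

Buchberger's algorithm terminates because the ascending chain of leading-term ideals stabilizes.

f_1 = -12*v + 24, LT = v.
f_2 = -4*u*v + 2*w**2 - 10, LT = u*v.

S(f_1,f_2): lcm = u*v. S = -2*u + 1/2*w**2 - 5/2.
  leading term u: no divisor's leading term divides it; move -2*u to the remainder.
  leading term w**2: no divisor's leading term divides it; move 1/2*w**2 to the remainder.
  leading term 1: no divisor's leading term divides it; move -5/2 to the remainder.
  remainder -2*u + 1/2*w**2 - 5/2 ≠ 0; add g_3 = -2*u + 1/2*w**2 - 5/2 to the basis.

S(f_1,g_3): leading monomials are coprime, so the S-polynomial reduces to 0 (Buchberger's first criterion).
S(f_2,g_3): lcm = u*v. S = 1/4*v*w**2 - 5/4*v - 1/2*w**2 + 5/2.
  leading term v*w**2: subtract (-1/48*w**2)·f_1 from 1/4*v*w**2 - 5/4*v - 1/2*w**2 + 5/2 → -5/4*v + 5/2
  leading term v: subtract (5/48)·f_1 from -5/4*v + 5/2 → 0
  remainder 0.

Every S-polynomial of the final basis reduces to 0, so we have a Gröbner basis.
Inter-reduce: drop elements whose leading term is divisible by another's, tail-reduce, and make monic.

G = {u - 1/4*w**2 + 5/4, v - 2}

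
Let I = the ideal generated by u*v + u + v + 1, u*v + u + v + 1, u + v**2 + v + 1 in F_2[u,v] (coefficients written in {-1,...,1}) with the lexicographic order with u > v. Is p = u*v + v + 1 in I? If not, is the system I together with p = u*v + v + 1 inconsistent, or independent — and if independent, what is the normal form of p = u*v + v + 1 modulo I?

First compute the reduced Gröbner basis of I by Buchberger's algorithm.
f_1 = u*v + u + v + 1, LT = u*v.
f_2 = u*v + u + v + 1, LT = u*v.
f_3 = u + v**2 + v + 1, LT = u.

S(f_1,f_2): lcm = u*v. S = 0.
  remainder 0.

S(f_1,f_3): lcm = u*v. S = u + v**3 + v**2 + 1.
  leading term u: subtract (1)·f_3 from u + v**3 + v**2 + 1 → v**3 + v
  leading term v**3: no divisor's leading term divides it; move v**3 to the remainder.
  leading term v: no divisor's leading term divides it; move v to the remainder.
  remainder v**3 + v ≠ 0; add h_4 = v**3 + v to the basis.

S(f_2,f_3): lcm = u*v. S = u + v**3 + v**2 + 1.
  leading term u: subtract (1)·f_3 from u + v**3 + v**2 + 1 → v**3 + v
  leading term v**3: subtract (1)·h_4 from v**3 + v → 0
  remainder 0.

S(f_1,h_4): lcm = u*v**3. S = u*v**2 + u*v + v**3 + v**2.
  leading term u*v**2: subtract (v)·f_1 from u*v**2 + u*v + v**3 + v**2 → v**3 + v
  leading term v**3: subtract (1)·h_4 from v**3 + v → 0
  remainder 0.

S(f_2,h_4): lcm = u*v**3. S = u*v**2 + u*v + v**3 + v**2.
  leading term u*v**2: subtract (v)·f_1 from u*v**2 + u*v + v**3 + v**2 → v**3 + v
  leading term v**3: subtract (1)·h_4 from v**3 + v → 0
  remainder 0.

S(f_3,h_4): leading monomials are coprime, so the S-polynomial reduces to 0 (Buchberger's first criterion).
Every S-polynomial of the final basis reduces to 0, so we have a Gröbner basis.
Inter-reduce: drop elements whose leading term is divisible by another's, tail-reduce, and make monic.
Reduced Gröbner basis: {u + v**2 + v + 1, v**3 + v}.
Label its elements g_1 = u + v**2 + v + 1, g_2 = v**3 + v.

Reduce p = u*v + v + 1 modulo G:
  leading term u*v: subtract (v)·g_1 from u*v + v + 1 → v**3 + v**2 + 1
  leading term v**3: subtract (1)·g_2 from v**3 + v**2 + 1 → v**2 + v + 1
  leading term v**2: no divisor's leading term divides it; move v**2 to the remainder.
  leading term v: no divisor's leading term divides it; move v to the remainder.
  leading term 1: no divisor's leading term divides it; move 1 to the remainder.
  normal form = v**2 + v + 1.
The normal form is nonzero, so p ∉ I. Since p minus its normal form lies in I, I + (p) = I + (r) where r = v**2 + v + 1; decide whether this ideal is the whole ring.
Run Buchberger on G together with r (pairs among the g_i already reduce to 0 since G is a Gröbner basis):
g_1 = u + v**2 + v + 1, LT = u.
g_2 = v**3 + v, LT = v**3.
r = v**2 + v + 1, LT = v**2.

S(g_1,g_2): leading monomials are coprime, so the S-polynomial reduces to 0 (Buchberger's first criterion).
S(g_1,r): leading monomials are coprime, so the S-polynomial reduces to 0 (Buchberger's first criterion).
S(g_2,r): lcm = v**3. S = v**2.
  leading term v**2: subtract (1)·r from v**2 → v + 1
  leading term v: no divisor's leading term divides it; move v to the remainder.
  leading term 1: no divisor's leading term divides it; move 1 to the remainder.
  remainder v + 1 ≠ 0; add m_4 = v + 1 to the basis.

S(g_1,m_4): leading monomials are coprime, so the S-polynomial reduces to 0 (Buchberger's first criterion).
S(g_2,m_4): lcm = v**3. S = v**2 + v.
  leading term v**2: subtract (1)·r from v**2 + v → 1
  leading term 1: no divisor's leading term divides it; move 1 to the remainder.
  remainder 1 ≠ 0; add m_5 = 1 to the basis.

S(r,m_4): lcm = v**2. S = 1.
  leading term 1: subtract (1)·m_5 from 1 → 0
  remainder 0.

S(g_1,m_5): leading monomials are coprime, so the S-polynomial reduces to 0 (Buchberger's first criterion).
S(g_2,m_5): leading monomials are coprime, so the S-polynomial reduces to 0 (Buchberger's first criterion).
S(r,m_5): leading monomials are coprime, so the S-polynomial reduces to 0 (Buchberger's first criterion).
S(m_4,m_5): leading monomials are coprime, so the S-polynomial reduces to 0 (Buchberger's first criterion).
Every S-polynomial of the final basis reduces to 0, so we have a Gröbner basis.
Inter-reduce: drop elements whose leading term is divisible by another's, tail-reduce, and make monic.
Reduced Gröbner basis: {1}.
The reduced Gröbner basis of I + (p) is {1}: the ideal is the whole ring, so the enlarged system has no common solution — adjoining p is inconsistent.

Adjoining u*v + v + 1 makes the ideal the whole ring: the system is inconsistent.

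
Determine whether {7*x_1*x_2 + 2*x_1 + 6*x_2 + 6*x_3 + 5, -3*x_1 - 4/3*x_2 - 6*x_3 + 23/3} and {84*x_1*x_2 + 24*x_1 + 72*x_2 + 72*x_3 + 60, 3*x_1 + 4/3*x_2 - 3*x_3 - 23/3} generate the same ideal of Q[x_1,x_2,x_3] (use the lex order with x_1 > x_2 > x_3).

No, the ideals differ.

For a fixed monomial order, each ideal has a unique reduced Gröbner basis; comparing bases decides equality.
Buchberger on the first generating set:
f_1 = 7*x_1*x_2 + 2*x_1 + 6*x_2 + 6*x_3 + 5, LT = x_1*x_2.
f_2 = -3*x_1 - 4/3*x_2 - 6*x_3 + 23/3, LT = x_1.

S(f_1,f_2): lcm = x_1*x_2. S = 2/7*x_1 - 4/9*x_2**2 - 2*x_2*x_3 + 215/63*x_2 + 6/7*x_3 + 5/7.
  leading term x_1: subtract (-2/21)·f_2 from 2/7*x_1 - 4/9*x_2**2 - 2*x_2*x_3 + 215/63*x_2 + 6/7*x_3 + 5/7 → -4/9*x_2**2 - 2*x_2*x_3 + 23/7*x_2 + 2/7*x_3 + 13/9
  leading term x_2**2: no divisor's leading term divides it; move -4/9*x_2**2 to the remainder.
  leading term x_2*x_3: no divisor's leading term divides it; move -2*x_2*x_3 to the remainder.
  leading term x_2: no divisor's leading term divides it; move 23/7*x_2 to the remainder.
  leading term x_3: no divisor's leading term divides it; move 2/7*x_3 to the remainder.
  leading term 1: no divisor's leading term divides it; move 13/9 to the remainder.
  remainder -4/9*x_2**2 - 2*x_2*x_3 + 23/7*x_2 + 2/7*x_3 + 13/9 ≠ 0; add g_3 = -4/9*x_2**2 - 2*x_2*x_3 + 23/7*x_2 + 2/7*x_3 + 13/9 to the basis.

The other S-polynomials (S(f_1,g_3), S(f_2,g_3)) all reduce to 0 modulo the current basis, so we have a Gröbner basis.
Inter-reduce: drop elements whose leading term is divisible by another's, tail-reduce, and make monic.
Reduced Gröbner basis: {x_1 + 4/9*x_2 + 2*x_3 - 23/9, x_2**2 + 9/2*x_2*x_3 - 207/28*x_2 - 9/14*x_3 - 13/4}.

Buchberger on the second generating set:
h_1 = 84*x_1*x_2 + 24*x_1 + 72*x_2 + 72*x_3 + 60, LT = x_1*x_2.
h_2 = 3*x_1 + 4/3*x_2 - 3*x_3 - 23/3, LT = x_1.

S(h_1,h_2): lcm = x_1*x_2. S = 2/7*x_1 - 4/9*x_2**2 + x_2*x_3 + 215/63*x_2 + 6/7*x_3 + 5/7.
  leading term x_1: subtract (2/21)·h_2 from 2/7*x_1 - 4/9*x_2**2 + x_2*x_3 + 215/63*x_2 + 6/7*x_3 + 5/7 → -4/9*x_2**2 + x_2*x_3 + 23/7*x_2 + 8/7*x_3 + 13/9
  leading term x_2**2: no divisor's leading term divides it; move -4/9*x_2**2 to the remainder.
  leading term x_2*x_3: no divisor's leading term divides it; move x_2*x_3 to the remainder.
  leading term x_2: no divisor's leading term divides it; move 23/7*x_2 to the remainder.
  leading term x_3: no divisor's leading term divides it; move 8/7*x_3 to the remainder.
  leading term 1: no divisor's leading term divides it; move 13/9 to the remainder.
  remainder -4/9*x_2**2 + x_2*x_3 + 23/7*x_2 + 8/7*x_3 + 13/9 ≠ 0; add k_3 = -4/9*x_2**2 + x_2*x_3 + 23/7*x_2 + 8/7*x_3 + 13/9 to the basis.

The other S-polynomials (S(h_1,k_3), S(h_2,k_3)) all reduce to 0 modulo the current basis, so we have a Gröbner basis.
Inter-reduce: drop elements whose leading term is divisible by another's, tail-reduce, and make monic.
Reduced Gröbner basis: {x_1 + 4/9*x_2 - x_3 - 23/9, x_2**2 - 9/4*x_2*x_3 - 207/28*x_2 - 18/7*x_3 - 13/4}.

The bases are distinct; the ideals are different.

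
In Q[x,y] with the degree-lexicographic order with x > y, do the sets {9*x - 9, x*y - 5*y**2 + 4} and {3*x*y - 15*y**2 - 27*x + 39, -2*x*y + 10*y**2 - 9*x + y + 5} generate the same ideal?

No, the ideals differ.

For a fixed monomial order, each ideal has a unique reduced Gröbner basis; comparing bases decides equality.
Buchberger on the first generating set:
f_1 = 9*x - 9, LT = x.
f_2 = x*y - 5*y**2 + 4, LT = x*y.

S(f_1,f_2): lcm = x*y. S = 5*y**2 - y - 4.
  leading term y**2: no divisor's leading term divides it; move 5*y**2 to the remainder.
  leading term y: no divisor's leading term divides it; move -y to the remainder.
  leading term 1: no divisor's leading term divides it; move -4 to the remainder.
  remainder 5*y**2 - y - 4 ≠ 0; add g_3 = 5*y**2 - y - 4 to the basis.

The other S-polynomials (S(f_1,g_3), S(f_2,g_3)) all reduce to 0 modulo the current basis, so we have a Gröbner basis.
Inter-reduce: drop elements whose leading term is divisible by another's, tail-reduce, and make monic.
Reduced Gröbner basis: {y**2 - 1/5*y - 4/5, x - 1}.

Buchberger on the second generating set:
h_1 = 3*x*y - 15*y**2 - 27*x + 39, LT = x*y.
h_2 = -2*x*y + 10*y**2 - 9*x + y + 5, LT = x*y.

S(h_1,h_2): lcm = x*y. S = -27/2*x + 1/2*y + 31/2.
  leading term x: no divisor's leading term divides it; move -27/2*x to the remainder.
  leading term y: no divisor's leading term divides it; move 1/2*y to the remainder.
  leading term 1: no divisor's leading term divides it; move 31/2 to the remainder.
  remainder -27/2*x + 1/2*y + 31/2 ≠ 0; add k_3 = -27/2*x + 1/2*y + 31/2 to the basis.

S(h_1,k_3): lcm = x*y. S = -134/27*y**2 - 9*x + 31/27*y + 13.
  leading term y**2: no divisor's leading term divides it; move -134/27*y**2 to the remainder.
  leading term x: subtract (2/3)·k_3 from -9*x + 31/27*y + 13 → 22/27*y + 8/3
  leading term y: no divisor's leading term divides it; move 22/27*y to the remainder.
  leading term 1: no divisor's leading term divides it; move 8/3 to the remainder.
  remainder -134/27*y**2 + 22/27*y + 8/3 ≠ 0; add k_4 = -134/27*y**2 + 22/27*y + 8/3 to the basis.

The other S-polynomials (S(h_2,k_3), S(h_1,k_4), S(h_2,k_4), S(k_3,k_4)) all reduce to 0 modulo the current basis, so we have a Gröbner basis.
Inter-reduce: drop elements whose leading term is divisible by another's, tail-reduce, and make monic.
Reduced Gröbner basis: {y**2 - 11/67*y - 36/67, x - 1/27*y - 31/27}.

These differ, so the ideals are not equal.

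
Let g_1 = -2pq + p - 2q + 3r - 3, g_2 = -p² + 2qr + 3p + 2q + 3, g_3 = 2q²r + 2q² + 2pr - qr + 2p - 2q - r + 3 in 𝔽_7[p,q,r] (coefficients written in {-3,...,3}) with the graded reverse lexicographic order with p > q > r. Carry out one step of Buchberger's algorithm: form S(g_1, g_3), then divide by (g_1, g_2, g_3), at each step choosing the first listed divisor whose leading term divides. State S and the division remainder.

S(g_1, g_3) = -pq² - p²r + q²r + 2qr² - p² + pq - 3pr - 2qr + 2p; remainder on division = 0.

lcm(LM(g_1), LM(g_3)) = pq²r.
S = (lcm/LT(g_1))·g_1 − (lcm/LT(g_3))·g_3 = -pq² - p²r + q²r + 2qr² - p² + pq - 3pr - 2qr + 2p.
Reduce S modulo (g_1, g_2, g_3) in that order:
  leading term pq²: subtract (-3q)·g_1 from -pq² - p²r + q²r + 2qr² - p² + pq - 3pr - 2qr + 2p → -p²r + q²r + 2qr² - p² - 3pq + q² - 3pr + 2p - 2q
  leading term p²r: subtract (r)·g_2 from -p²r + q²r + 2qr² - p² - 3pq + q² - 3pr + 2p - 2q → q²r - p² - 3pq + q² + pr - 2qr + 2p - 2q - 3r
  leading term q²r: subtract (-3)·g_3 from q²r - p² - 3pq + q² + pr - 2qr + 2p - 2q - 3r → -p² - 3pq + 2qr + p - q + r + 2
  leading term p²: subtract (1)·g_2 from -p² - 3pq + 2qr + p - q + r + 2 → -3pq - 2p - 3q + r - 1
  leading term pq: subtract (-2)·g_1 from -3pq - 2p - 3q + r - 1 → 0
The remainder is 0, so this S-polynomial contributes no new basis element.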